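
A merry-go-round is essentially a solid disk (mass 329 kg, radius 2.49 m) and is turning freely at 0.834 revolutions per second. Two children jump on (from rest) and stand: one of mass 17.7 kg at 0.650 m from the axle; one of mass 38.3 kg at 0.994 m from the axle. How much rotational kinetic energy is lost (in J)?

energy lost ≈ 596 J

No external torque acts about the axle; L_before = L_after.
I_p = ½(329)(2.49)² = 1020 kg·m².
Added inertia Σmr² = (17.7)(0.650)² + (38.3)(0.994)² = 45.32 kg·m²; I_f = 1020 + 45.32 = 1065 kg·m².
ω_f = I_p ω_i / I_f = (1020)(0.834) / 1065 = 0.7985 rev/s.
KE_i = ½(1020)(5.240 rad/s)² = 14000 J; KE_f = ½(1065)(5.017)² = 13410 J.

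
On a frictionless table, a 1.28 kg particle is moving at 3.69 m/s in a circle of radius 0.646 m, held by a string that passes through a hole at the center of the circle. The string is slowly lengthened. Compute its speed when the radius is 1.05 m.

v₂ ≈ 2.27 m/s

Central (radial) force ⇒ zero torque about the center ⇒ m v r is constant.
v₂ = v₁ r₁ / r₂ = (3.69)(0.646) / (1.05) = 2.270 m/s.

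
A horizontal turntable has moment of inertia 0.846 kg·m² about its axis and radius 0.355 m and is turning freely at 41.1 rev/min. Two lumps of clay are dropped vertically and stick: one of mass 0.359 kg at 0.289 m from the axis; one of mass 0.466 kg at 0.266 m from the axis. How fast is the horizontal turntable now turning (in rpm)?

The added mass arrives with no angular momentum about the axis, and any external torque about the axis is negligible, so the system's angular momentum is conserved.
Added inertia Σmr² = (0.359)(0.289)² + (0.466)(0.266)² = 0.06296 kg·m²; I_f = 0.8460 + 0.06296 = 0.9090 kg·m².
ω_f = I_p ω_i / I_f = (0.8460)(41.1) / 0.9090 = 38.25 rpm.

ω_f ≈ 38.3 rpm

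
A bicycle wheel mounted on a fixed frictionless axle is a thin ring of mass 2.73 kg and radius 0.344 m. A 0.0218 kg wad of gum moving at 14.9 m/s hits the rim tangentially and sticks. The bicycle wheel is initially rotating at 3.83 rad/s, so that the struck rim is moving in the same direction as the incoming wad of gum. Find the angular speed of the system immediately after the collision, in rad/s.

The axle reaction passes through the axle and exerts no torque about it; angular momentum about the axle is conserved through the impact.
I_p = (2.73)(0.344)² = 0.3231 kg·m². Taking the sense of the wad of gum's angular momentum as positive, L_{wad} = m v R = (0.0218)(14.9)(0.344) = 0.1117 kg·m²/s.
L_i = +I_p ω_p + m v R = +(0.3231)(3.83) + 0.1117 = 1.349 kg·m²/s.
After sticking, I_f = I_p + m R² = 0.3231 + (0.0218)(0.344)² = 0.3256 kg·m².
ω_f = L_i / I_f = 1.349 / 0.3256 = 4.143 rad/s.

|ω_f| ≈ 4.14 rad/s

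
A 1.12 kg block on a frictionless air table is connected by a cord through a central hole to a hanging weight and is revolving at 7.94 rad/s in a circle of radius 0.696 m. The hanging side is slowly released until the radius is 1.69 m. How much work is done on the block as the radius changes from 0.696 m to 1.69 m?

W ≈ -14.2 J

The constraining force is radial, so m r² ω about the center is conserved.
ω₂ = ω₁ (r₁/r₂)² = (7.94)(0.696/1.69)² = 1.347 rad/s.
W = ΔKE = ½m(v₂² − v₁²) = -14.20 J.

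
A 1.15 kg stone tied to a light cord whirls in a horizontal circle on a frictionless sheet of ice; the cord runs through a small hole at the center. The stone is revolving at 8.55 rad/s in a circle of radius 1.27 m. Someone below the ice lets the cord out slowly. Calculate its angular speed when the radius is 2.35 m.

The constraining force is radial, so m r² ω about the center is conserved.
ω₂ = ω₁ (r₁/r₂)² = (8.55)(1.27/2.35)² = 2.497 rad/s.

ω₂ ≈ 2.50 rad/s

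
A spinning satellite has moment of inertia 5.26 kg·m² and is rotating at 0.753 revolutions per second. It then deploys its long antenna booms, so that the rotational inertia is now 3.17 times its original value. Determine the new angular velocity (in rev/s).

With no external torque about the axis, L is conserved: I₁ω₁ = I₂ω₂.
I₂ = 3.17 × 5.26 = 16.67 kg·m².
ω₂ = I₁ω₁ / I₂ = (5.260)(0.753 rev/s) / (16.67) = 0.2375 rev/s.

ω₂ ≈ 0.238 rev/s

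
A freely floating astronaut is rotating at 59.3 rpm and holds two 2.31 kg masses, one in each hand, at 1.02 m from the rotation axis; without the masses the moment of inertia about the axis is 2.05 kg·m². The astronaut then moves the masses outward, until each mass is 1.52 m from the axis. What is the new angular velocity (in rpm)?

ω₂ ≈ 32.0 rpm

Angular momentum about the spin axis is conserved since the torque about it is zero.
I₁ = 2.05 + 2(2.31)(1.02)² = 6.857 kg·m²; I₂ = 2.05 + 2(2.31)(1.52)² = 12.72 kg·m².
ω₂ = I₁ω₁ / I₂ = (6.857)(59.3 rpm) / (12.72) = 31.96 rpm.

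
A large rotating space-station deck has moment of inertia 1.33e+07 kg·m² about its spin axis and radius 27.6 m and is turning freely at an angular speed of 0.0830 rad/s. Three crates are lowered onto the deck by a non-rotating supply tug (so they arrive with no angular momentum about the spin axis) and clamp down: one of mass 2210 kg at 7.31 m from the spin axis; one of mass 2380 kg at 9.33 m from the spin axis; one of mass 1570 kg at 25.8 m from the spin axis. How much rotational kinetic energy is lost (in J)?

energy lost ≈ 4280 J

No external torque acts about the spin axis; L_before = L_after.
Added inertia Σmr² = (2210)(7.31)² + (2380)(9.33)² + (1570)(25.8)² = 1.370e+06 kg·m²; I_f = 1.330e+07 + 1.370e+06 = 1.467e+07 kg·m².
ω_f = I_p ω_i / I_f = (1.330e+07)(0.0830) / 1.467e+07 = 0.07525 rad/s.
KE_i = ½(1.330e+07)(0.08300 rad/s)² = 45810 J; KE_f = ½(1.467e+07)(0.07525)² = 41530 J.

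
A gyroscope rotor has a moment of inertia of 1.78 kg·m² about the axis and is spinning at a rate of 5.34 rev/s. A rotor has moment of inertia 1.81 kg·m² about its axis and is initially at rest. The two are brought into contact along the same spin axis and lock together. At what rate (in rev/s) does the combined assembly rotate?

The coupling torques are internal; angular momentum about the shared axis is conserved.
Taking A's sense as positive: L = (1.780)(5.34) = 9.505 kg·m²·rev/s.
Combined I = 1.780 + 1.810 = 3.590 kg·m².
ω_f = L / I = 9.505 / 3.590 = 2.648 rev/s.

|ω_f| ≈ 2.65 rev/s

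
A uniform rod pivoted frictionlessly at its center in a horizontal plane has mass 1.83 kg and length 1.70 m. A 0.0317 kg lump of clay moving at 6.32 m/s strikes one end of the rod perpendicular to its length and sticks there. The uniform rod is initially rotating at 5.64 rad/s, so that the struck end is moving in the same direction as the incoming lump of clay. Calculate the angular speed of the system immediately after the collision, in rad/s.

|ω_f| ≈ 5.73 rad/s

About the pivot the impulsive forces during the collision are internal, so angular momentum about that axis is conserved.
I_p = (1/12)(1.83)(1.70)² = 0.4407 kg·m². Taking the sense of the lump of clay's angular momentum as positive, L_{lump} = m v R = (0.0317)(6.32)(1.70/2) = 0.1703 kg·m²/s.
L_i = +I_p ω_p + m v R = +(0.4407)(5.64) + 0.1703 = 2.656 kg·m²/s.
After sticking, I_f = I_p + m R² = 0.4407 + (0.0317)(1.70/2)² = 0.4636 kg·m².
ω_f = L_i / I_f = 2.656 / 0.4636 = 5.729 rad/s.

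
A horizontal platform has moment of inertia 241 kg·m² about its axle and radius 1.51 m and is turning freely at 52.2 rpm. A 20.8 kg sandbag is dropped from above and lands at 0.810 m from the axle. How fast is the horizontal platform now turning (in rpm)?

The added mass arrives with no angular momentum about the axle, and any external torque about the axle is negligible, so the system's angular momentum is conserved.
Added inertia Σmr² = (20.8)(0.810)² = 13.65 kg·m²; I_f = 241.0 + 13.65 = 254.6 kg·m².
ω_f = I_p ω_i / I_f = (241.0)(52.2) / 254.6 = 49.40 rpm.

ω_f ≈ 49.4 rpm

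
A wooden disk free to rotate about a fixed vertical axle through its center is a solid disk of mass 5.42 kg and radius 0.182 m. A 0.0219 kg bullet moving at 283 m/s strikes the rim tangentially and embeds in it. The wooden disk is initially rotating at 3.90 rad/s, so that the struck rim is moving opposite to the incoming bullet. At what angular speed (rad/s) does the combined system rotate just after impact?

The axle reaction passes through the axle and exerts no torque about it; angular momentum about the axle is conserved through the impact.
I_p = ½(5.42)(0.182)² = 0.08977 kg·m². Taking the sense of the bullet's angular momentum as positive, L_{bullet} = m v R = (0.0219)(283)(0.182) = 1.128 kg·m²/s.
L_i = −I_p ω_p + m v R = −(0.08977)(3.90) + 1.128 = 0.7779 kg·m²/s.
After sticking, I_f = I_p + m R² = 0.08977 + (0.0219)(0.182)² = 0.09049 kg·m².
ω_f = L_i / I_f = 0.7779 / 0.09049 = 8.596 rad/s.

|ω_f| ≈ 8.60 rad/s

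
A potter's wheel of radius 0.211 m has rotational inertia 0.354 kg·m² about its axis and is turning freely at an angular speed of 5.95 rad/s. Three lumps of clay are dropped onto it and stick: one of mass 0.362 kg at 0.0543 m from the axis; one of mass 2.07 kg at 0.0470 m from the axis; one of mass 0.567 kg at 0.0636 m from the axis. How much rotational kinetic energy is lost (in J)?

No external torque acts about the axis; L_before = L_after.
Added inertia Σmr² = (0.362)(0.0543)² + (2.07)(0.0470)² + (0.567)(0.0636)² = 0.007933 kg·m²; I_f = 0.3540 + 0.007933 = 0.3619 kg·m².
ω_f = I_p ω_i / I_f = (0.3540)(5.95) / 0.3619 = 5.820 rad/s.
KE_i = ½(0.3540)(5.950 rad/s)² = 6.266 J; KE_f = ½(0.3619)(5.820)² = 6.129 J.

energy lost ≈ 0.137 J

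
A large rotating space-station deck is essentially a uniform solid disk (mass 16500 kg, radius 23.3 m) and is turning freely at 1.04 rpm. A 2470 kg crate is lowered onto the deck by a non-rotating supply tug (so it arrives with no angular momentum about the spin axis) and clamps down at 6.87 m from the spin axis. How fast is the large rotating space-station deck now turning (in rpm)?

No external torque acts about the spin axis; L_before = L_after.
I_p = ½(16500)(23.3)² = 4.479e+06 kg·m².
Added inertia Σmr² = (2470)(6.87)² = 1.166e+05 kg·m²; I_f = 4.479e+06 + 1.166e+05 = 4.595e+06 kg·m².
ω_f = I_p ω_i / I_f = (4.479e+06)(1.04) / 4.595e+06 = 1.014 rpm.

ω_f ≈ 1.01 rpm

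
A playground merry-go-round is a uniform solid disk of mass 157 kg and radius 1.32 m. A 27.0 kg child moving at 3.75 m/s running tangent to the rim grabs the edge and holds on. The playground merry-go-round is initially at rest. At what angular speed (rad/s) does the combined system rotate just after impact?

The axle reaction passes through the axle and exerts no torque about it; angular momentum about the axle is conserved through the impact.
I_p = ½(157)(1.32)² = 136.8 kg·m². Taking the sense of the child's angular momentum as positive, L_{child} = m v R = (27.0)(3.75)(1.32) = 133.7 kg·m²/s.
L_i = 0 + 133.7 = 133.7 kg·m²/s.
After sticking, I_f = I_p + m R² = 136.8 + (27.0)(1.32)² = 183.8 kg·m².
ω_f = L_i / I_f = 133.7 / 183.8 = 0.7271 rad/s.

|ω_f| ≈ 0.727 rad/s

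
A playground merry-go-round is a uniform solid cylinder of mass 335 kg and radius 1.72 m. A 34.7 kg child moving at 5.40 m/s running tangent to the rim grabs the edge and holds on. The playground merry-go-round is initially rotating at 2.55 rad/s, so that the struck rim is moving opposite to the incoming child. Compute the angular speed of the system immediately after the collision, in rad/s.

About the axle the impulsive forces during the collision are internal, so angular momentum about that axis is conserved.
I_p = ½(335)(1.72)² = 495.5 kg·m². Taking the sense of the child's angular momentum as positive, L_{child} = m v R = (34.7)(5.40)(1.72) = 322.3 kg·m²/s.
L_i = −I_p ω_p + m v R = −(495.5)(2.55) + 322.3 = -941.3 kg·m²/s.
After sticking, I_f = I_p + m R² = 495.5 + (34.7)(1.72)² = 598.2 kg·m².
ω_f = L_i / I_f = -941.3 / 598.2 = -1.574 rad/s.

|ω_f| ≈ 1.57 rad/s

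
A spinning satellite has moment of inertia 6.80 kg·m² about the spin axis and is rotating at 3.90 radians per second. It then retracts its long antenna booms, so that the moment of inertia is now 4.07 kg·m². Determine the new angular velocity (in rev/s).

ω₂ ≈ 1.04 rev/s

No external torque acts about the spin axis, so angular momentum is conserved.
ω₂ = I₁ω₁ / I₂ = (6.800)(3.90 rad/s) / (4.070) = 6.516 rad/s = 1.037 rev/s.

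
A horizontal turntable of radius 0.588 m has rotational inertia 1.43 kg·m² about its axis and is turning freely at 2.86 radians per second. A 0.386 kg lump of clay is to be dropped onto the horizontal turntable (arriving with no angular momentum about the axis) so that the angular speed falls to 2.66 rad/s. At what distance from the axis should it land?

r ≈ 0.528 m

The added mass arrives with no angular momentum about the axis, and any external torque about the axis is negligible, so the system's angular momentum is conserved.
I_p ω_i = (I_p + m r²) ω_f ⇒ m r² = I_p(ω_i/ω_f − 1) = 1.430(2.86/2.66 − 1) = 0.1075 kg·m².
r = √(0.1075/0.386) = 0.5278 m.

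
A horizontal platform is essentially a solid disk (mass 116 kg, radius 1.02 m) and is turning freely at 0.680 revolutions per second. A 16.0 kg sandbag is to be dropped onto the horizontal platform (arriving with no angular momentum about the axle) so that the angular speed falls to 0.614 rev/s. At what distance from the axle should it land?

r ≈ 0.637 m

No external torque acts about the axle; L_before = L_after.
I_p = ½(116)(1.02)² = 60.34 kg·m².
I_p ω_i = (I_p + m r²) ω_f ⇒ m r² = I_p(ω_i/ω_f − 1) = 60.34(0.680/0.614 − 1) = 6.486 kg·m².
r = √(6.486/16.0) = 0.6367 m.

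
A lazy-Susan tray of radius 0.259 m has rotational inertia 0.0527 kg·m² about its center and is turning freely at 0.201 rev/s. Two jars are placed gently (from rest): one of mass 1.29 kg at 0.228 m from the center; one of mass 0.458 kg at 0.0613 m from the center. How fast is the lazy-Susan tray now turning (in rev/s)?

ω_f ≈ 0.0872 rev/s

The added mass arrives with no angular momentum about the center, and any external torque about the center is negligible, so the system's angular momentum is conserved.
Added inertia Σmr² = (1.29)(0.228)² + (0.458)(0.0613)² = 0.06878 kg·m²; I_f = 0.05270 + 0.06878 = 0.1215 kg·m².
ω_f = I_p ω_i / I_f = (0.05270)(0.201) / 0.1215 = 0.08720 rev/s.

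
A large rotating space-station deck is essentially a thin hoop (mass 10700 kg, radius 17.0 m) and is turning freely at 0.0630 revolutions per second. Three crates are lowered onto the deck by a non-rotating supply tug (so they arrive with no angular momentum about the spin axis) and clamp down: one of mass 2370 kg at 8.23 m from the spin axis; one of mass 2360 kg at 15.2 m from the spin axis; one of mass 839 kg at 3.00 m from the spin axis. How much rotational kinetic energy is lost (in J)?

energy lost ≈ 45400 J

No external torque acts about the spin axis; L_before = L_after.
I_p = (10700)(17.0)² = 3.092e+06 kg·m².
Added inertia Σmr² = (2370)(8.23)² + (2360)(15.2)² + (839)(3.00)² = 7.133e+05 kg·m²; I_f = 3.092e+06 + 7.133e+05 = 3.806e+06 kg·m².
ω_f = I_p ω_i / I_f = (3.092e+06)(0.0630) / 3.806e+06 = 0.05119 rev/s.
KE_i = ½(3.092e+06)(0.3958 rad/s)² = 2.423e+05 J; KE_f = ½(3.806e+06)(0.3216)² = 1.969e+05 J.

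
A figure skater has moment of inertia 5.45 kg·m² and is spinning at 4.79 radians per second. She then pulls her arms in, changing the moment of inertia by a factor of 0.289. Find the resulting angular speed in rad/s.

Angular momentum about the spin axis is conserved since the torque about it is zero.
I₂ = 0.289 × 5.45 = 1.575 kg·m².
ω₂ = I₁ω₁ / I₂ = (5.450)(4.79 rad/s) / (1.575) = 16.57 rad/s.

ω₂ ≈ 16.6 rad/s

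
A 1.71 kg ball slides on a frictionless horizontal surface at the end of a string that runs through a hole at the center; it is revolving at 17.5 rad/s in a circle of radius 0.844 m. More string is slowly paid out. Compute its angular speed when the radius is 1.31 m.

No torque about the axis ⇒ m r₁² ω₁ = m r₂² ω₂.
ω₂ = ω₁ (r₁/r₂)² = (17.5)(0.844/1.31)² = 7.264 rad/s.

ω₂ ≈ 7.26 rad/s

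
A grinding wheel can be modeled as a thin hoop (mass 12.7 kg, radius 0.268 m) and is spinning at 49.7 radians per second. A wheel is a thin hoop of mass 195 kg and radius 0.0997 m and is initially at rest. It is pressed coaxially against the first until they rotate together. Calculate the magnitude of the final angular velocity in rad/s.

|ω_f| ≈ 15.9 rad/s

The coupling torques are internal; angular momentum about the shared axis is conserved.
Moments of inertia: I_A = (12.7)(0.268)² = 0.9122 kg·m²; I_B = (195)(0.0997)² = 1.938 kg·m².
Taking A's sense as positive: L = (0.9122)(49.7) = 45.33 kg·m²·rad/s.
Combined I = 0.9122 + 1.938 = 2.850 kg·m².
ω_f = L / I = 45.33 / 2.850 = 15.90 rad/s.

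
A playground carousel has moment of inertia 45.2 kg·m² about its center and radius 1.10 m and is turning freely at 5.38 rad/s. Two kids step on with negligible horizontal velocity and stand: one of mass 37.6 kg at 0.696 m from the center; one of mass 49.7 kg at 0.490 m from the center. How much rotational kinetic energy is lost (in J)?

No external torque acts about the center; L_before = L_after.
Added inertia Σmr² = (37.6)(0.696)² + (49.7)(0.490)² = 30.15 kg·m²; I_f = 45.20 + 30.15 = 75.35 kg·m².
ω_f = I_p ω_i / I_f = (45.20)(5.38) / 75.35 = 3.227 rad/s.
KE_i = ½(45.20)(5.380 rad/s)² = 654.1 J; KE_f = ½(75.35)(3.227)² = 392.4 J.

energy lost ≈ 262 J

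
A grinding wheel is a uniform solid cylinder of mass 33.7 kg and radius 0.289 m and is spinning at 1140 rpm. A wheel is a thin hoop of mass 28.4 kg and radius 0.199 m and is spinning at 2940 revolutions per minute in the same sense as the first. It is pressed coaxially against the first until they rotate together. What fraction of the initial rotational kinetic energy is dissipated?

fraction ≈ 0.175

The coupling torques are internal; angular momentum about the shared axis is conserved.
Moments of inertia: I_A = ½(33.7)(0.289)² = 1.407 kg·m²; I_B = (28.4)(0.199)² = 1.125 kg·m².
Taking A's sense as positive: L = (1.407)(1140) + (1.125)(2940) = 4911 kg·m²·rpm.
Combined I = 1.407 + 1.125 = 2.532 kg·m².
ω_f = L / I = 4911 / 2.532 = 1940 rpm.
KE_i = ½ΣIω² = 63330 J; KE_f = ½(2.532)(203.1)² = 52230 J.
Fraction dissipated = (KE_i − KE_f)/KE_i = 0.1754.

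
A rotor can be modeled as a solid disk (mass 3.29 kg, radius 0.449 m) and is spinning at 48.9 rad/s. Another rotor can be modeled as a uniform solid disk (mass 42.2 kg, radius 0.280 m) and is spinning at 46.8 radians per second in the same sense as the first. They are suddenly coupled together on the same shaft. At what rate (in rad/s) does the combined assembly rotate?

The coupling torques are internal; angular momentum about the shared axis is conserved.
Moments of inertia: I_A = ½(3.29)(0.449)² = 0.3316 kg·m²; I_B = ½(42.2)(0.280)² = 1.654 kg·m².
Taking A's sense as positive: L = (0.3316)(48.9) + (1.654)(46.8) = 93.64 kg·m²·rad/s.
Combined I = 0.3316 + 1.654 = 1.986 kg·m².
ω_f = L / I = 93.64 / 1.986 = 47.15 rad/s.

|ω_f| ≈ 47.2 rad/s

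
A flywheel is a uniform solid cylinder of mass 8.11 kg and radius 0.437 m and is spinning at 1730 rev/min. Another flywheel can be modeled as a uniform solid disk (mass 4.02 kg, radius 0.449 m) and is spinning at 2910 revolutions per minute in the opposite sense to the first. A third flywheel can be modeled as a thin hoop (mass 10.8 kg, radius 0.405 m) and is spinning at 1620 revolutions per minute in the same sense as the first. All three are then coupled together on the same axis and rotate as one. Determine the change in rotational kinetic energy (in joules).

ΔKE ≈ -40000 J

No external torque acts about the common axis, so total angular momentum is conserved.
Moments of inertia: I_A = ½(8.11)(0.437)² = 0.7744 kg·m²; I_B = ½(4.02)(0.449)² = 0.4052 kg·m²; I_C = (10.8)(0.405)² = 1.771 kg·m².
Taking A's sense as positive: L = (0.7744)(1730) − (0.4052)(2910) + (1.771)(1620) = 3030 kg·m²·rpm.
Combined I = 0.7744 + 0.4052 + 1.771 = 2.951 kg·m².
ω_f = L / I = 3030 / 2.951 = 1027 rpm.
KE_i = ½ΣIω² = 57010 J; KE_f = ½(2.951)(107.5)² = 17060 J.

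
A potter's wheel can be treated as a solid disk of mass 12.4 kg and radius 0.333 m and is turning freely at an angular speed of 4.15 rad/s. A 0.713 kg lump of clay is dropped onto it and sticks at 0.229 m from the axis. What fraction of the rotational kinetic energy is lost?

fraction ≈ 0.0516

The added mass arrives with no angular momentum about the axis, and any external torque about the axis is negligible, so the system's angular momentum is conserved.
I_p = ½(12.4)(0.333)² = 0.6875 kg·m².
Added inertia Σmr² = (0.713)(0.229)² = 0.03739 kg·m²; I_f = 0.6875 + 0.03739 = 0.7249 kg·m².
ω_f = I_p ω_i / I_f = (0.6875)(4.15) / 0.7249 = 3.936 rad/s.
KE_i = ½(0.6875)(4.150 rad/s)² = 5.920 J; KE_f = ½(0.7249)(3.936)² = 5.615 J.
Fraction lost = 0.05158.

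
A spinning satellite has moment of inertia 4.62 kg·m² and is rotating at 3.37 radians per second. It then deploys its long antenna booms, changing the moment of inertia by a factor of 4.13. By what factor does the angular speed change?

ω₂/ω₁ ≈ 0.242

Angular momentum about the spin axis is conserved since the torque about it is zero.
I₂ = 4.13 × 4.62 = 19.08 kg·m².
ω₂/ω₁ = I₁/I₂ = 4.620 / 19.08 = 0.2421.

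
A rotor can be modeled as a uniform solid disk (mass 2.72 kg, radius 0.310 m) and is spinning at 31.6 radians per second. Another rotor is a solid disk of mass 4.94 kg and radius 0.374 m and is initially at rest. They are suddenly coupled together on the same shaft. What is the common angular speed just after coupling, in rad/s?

No external torque acts about the common axis, so total angular momentum is conserved.
Moments of inertia: I_A = ½(2.72)(0.310)² = 0.1307 kg·m²; I_B = ½(4.94)(0.374)² = 0.3455 kg·m².
Taking A's sense as positive: L = (0.1307)(31.6) = 4.130 kg·m²·rad/s.
Combined I = 0.1307 + 0.3455 = 0.4762 kg·m².
ω_f = L / I = 4.130 / 0.4762 = 8.673 rad/s.

|ω_f| ≈ 8.67 rad/s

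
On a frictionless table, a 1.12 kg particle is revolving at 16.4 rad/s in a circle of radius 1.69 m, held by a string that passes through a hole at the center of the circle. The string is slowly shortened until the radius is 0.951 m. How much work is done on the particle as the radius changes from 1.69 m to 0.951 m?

The constraining force is radial, so m r² ω about the center is conserved.
ω₂ = ω₁ (r₁/r₂)² = (16.4)(1.69/0.951)² = 51.79 rad/s.
W = ΔKE = ½m(v₂² − v₁²) = 928.3 J.

W ≈ 928 J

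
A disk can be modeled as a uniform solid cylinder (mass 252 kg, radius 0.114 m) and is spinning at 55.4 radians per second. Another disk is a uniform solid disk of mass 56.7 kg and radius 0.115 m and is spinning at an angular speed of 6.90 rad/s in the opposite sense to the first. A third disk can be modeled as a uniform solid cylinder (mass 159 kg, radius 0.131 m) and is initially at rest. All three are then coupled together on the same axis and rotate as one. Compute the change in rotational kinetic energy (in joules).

ΔKE ≈ -1370 J

No external torque acts about the common axis, so total angular momentum is conserved.
Moments of inertia: I_A = ½(252)(0.114)² = 1.637 kg·m²; I_B = ½(56.7)(0.115)² = 0.3749 kg·m²; I_C = ½(159)(0.131)² = 1.364 kg·m².
Taking A's sense as positive: L = (1.637)(55.4) − (0.3749)(6.90) = 88.13 kg·m²·rad/s.
Combined I = 1.637 + 0.3749 + 1.364 = 3.377 kg·m².
ω_f = L / I = 88.13 / 3.377 = 26.10 rad/s.
KE_i = ½ΣIω² = 2522 J; KE_f = ½(3.377)(26.10)² = 1150 J.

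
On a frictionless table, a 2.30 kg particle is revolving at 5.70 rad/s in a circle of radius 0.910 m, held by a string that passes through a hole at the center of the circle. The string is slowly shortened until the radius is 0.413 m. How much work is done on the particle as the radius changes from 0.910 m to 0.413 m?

W ≈ 119 J

The constraining force is radial, so m r² ω about the center is conserved.
ω₂ = ω₁ (r₁/r₂)² = (5.70)(0.910/0.413)² = 27.67 rad/s.
W = ΔKE = ½m(v₂² − v₁²) = 119.3 J.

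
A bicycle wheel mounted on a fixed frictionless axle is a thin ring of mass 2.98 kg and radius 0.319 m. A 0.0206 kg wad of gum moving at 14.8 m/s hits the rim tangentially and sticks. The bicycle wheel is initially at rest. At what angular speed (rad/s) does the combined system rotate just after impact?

|ω_f| ≈ 0.319 rad/s

The axle reaction passes through the axle and exerts no torque about it; angular momentum about the axle is conserved through the impact.
I_p = (2.98)(0.319)² = 0.3032 kg·m². Taking the sense of the wad of gum's angular momentum as positive, L_{wad} = m v R = (0.0206)(14.8)(0.319) = 0.09726 kg·m²/s.
L_i = 0 + 0.09726 = 0.09726 kg·m²/s.
After sticking, I_f = I_p + m R² = 0.3032 + (0.0206)(0.319)² = 0.3053 kg·m².
ω_f = L_i / I_f = 0.09726 / 0.3053 = 0.3185 rad/s.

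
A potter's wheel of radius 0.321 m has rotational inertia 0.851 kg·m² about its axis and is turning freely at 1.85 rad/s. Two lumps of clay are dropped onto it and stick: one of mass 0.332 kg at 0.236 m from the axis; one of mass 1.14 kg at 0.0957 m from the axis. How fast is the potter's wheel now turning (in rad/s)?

ω_f ≈ 1.79 rad/s

The added mass arrives with no angular momentum about the axis, and any external torque about the axis is negligible, so the system's angular momentum is conserved.
Added inertia Σmr² = (0.332)(0.236)² + (1.14)(0.0957)² = 0.02893 kg·m²; I_f = 0.8510 + 0.02893 = 0.8799 kg·m².
ω_f = I_p ω_i / I_f = (0.8510)(1.85) / 0.8799 = 1.789 rad/s.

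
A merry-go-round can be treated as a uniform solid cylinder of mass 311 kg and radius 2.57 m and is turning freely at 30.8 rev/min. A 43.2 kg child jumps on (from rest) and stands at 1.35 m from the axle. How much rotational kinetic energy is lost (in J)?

No external torque acts about the axle; L_before = L_after.
I_p = ½(311)(2.57)² = 1027 kg·m².
Added inertia Σmr² = (43.2)(1.35)² = 78.73 kg·m²; I_f = 1027 + 78.73 = 1106 kg·m².
ω_f = I_p ω_i / I_f = (1027)(30.8) / 1106 = 28.61 rpm.
KE_i = ½(1027)(3.225 rad/s)² = 5342 J; KE_f = ½(1106)(2.996)² = 4962 J.

energy lost ≈ 380 J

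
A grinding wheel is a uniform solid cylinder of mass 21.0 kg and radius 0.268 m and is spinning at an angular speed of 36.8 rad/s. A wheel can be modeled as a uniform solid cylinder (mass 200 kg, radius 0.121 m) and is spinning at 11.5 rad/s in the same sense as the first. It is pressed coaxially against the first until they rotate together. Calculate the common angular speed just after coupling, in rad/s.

The coupling torques are internal; angular momentum about the shared axis is conserved.
Moments of inertia: I_A = ½(21.0)(0.268)² = 0.7542 kg·m²; I_B = ½(200)(0.121)² = 1.464 kg·m².
Taking A's sense as positive: L = (0.7542)(36.8) + (1.464)(11.5) = 44.59 kg·m²·rad/s.
Combined I = 0.7542 + 1.464 = 2.218 kg·m².
ω_f = L / I = 44.59 / 2.218 = 20.10 rad/s.

|ω_f| ≈ 20.1 rad/s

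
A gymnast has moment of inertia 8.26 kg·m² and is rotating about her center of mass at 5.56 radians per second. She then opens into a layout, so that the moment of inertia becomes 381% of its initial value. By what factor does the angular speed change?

ω₂/ω₁ ≈ 0.262

Angular momentum about the spin axis is conserved since the torque about it is zero.
I₂ = 3.81 × 8.26 = 31.47 kg·m².
ω₂/ω₁ = I₁/I₂ = 8.260 / 31.47 = 0.2625.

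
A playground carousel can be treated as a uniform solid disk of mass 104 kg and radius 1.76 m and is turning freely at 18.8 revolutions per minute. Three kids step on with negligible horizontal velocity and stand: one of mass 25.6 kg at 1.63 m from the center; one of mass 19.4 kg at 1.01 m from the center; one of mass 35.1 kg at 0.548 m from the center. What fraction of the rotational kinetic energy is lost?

No external torque acts about the center; L_before = L_after.
I_p = ½(104)(1.76)² = 161.1 kg·m².
Added inertia Σmr² = (25.6)(1.63)² + (19.4)(1.01)² + (35.1)(0.548)² = 98.35 kg·m²; I_f = 161.1 + 98.35 = 259.4 kg·m².
ω_f = I_p ω_i / I_f = (161.1)(18.8) / 259.4 = 11.67 rpm.
KE_i = ½(161.1)(1.969 rad/s)² = 312.2 J; KE_f = ½(259.4)(1.222)² = 193.8 J.
Fraction lost = 0.3791.

fraction ≈ 0.379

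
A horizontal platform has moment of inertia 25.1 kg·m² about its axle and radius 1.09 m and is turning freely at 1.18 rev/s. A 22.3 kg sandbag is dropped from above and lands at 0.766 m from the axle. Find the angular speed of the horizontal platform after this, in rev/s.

ω_f ≈ 0.776 rev/s

The added mass arrives with no angular momentum about the axle, and any external torque about the axle is negligible, so the system's angular momentum is conserved.
Added inertia Σmr² = (22.3)(0.766)² = 13.08 kg·m²; I_f = 25.10 + 13.08 = 38.18 kg·m².
ω_f = I_p ω_i / I_f = (25.10)(1.18) / 38.18 = 0.7757 rev/s.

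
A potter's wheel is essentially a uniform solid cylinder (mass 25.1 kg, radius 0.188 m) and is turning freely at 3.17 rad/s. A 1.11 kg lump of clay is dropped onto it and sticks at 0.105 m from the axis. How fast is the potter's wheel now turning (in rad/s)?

ω_f ≈ 3.08 rad/s

The added mass arrives with no angular momentum about the axis, and any external torque about the axis is negligible, so the system's angular momentum is conserved.
I_p = ½(25.1)(0.188)² = 0.4436 kg·m².
Added inertia Σmr² = (1.11)(0.105)² = 0.01224 kg·m²; I_f = 0.4436 + 0.01224 = 0.4558 kg·m².
ω_f = I_p ω_i / I_f = (0.4436)(3.17) / 0.4558 = 3.085 rad/s.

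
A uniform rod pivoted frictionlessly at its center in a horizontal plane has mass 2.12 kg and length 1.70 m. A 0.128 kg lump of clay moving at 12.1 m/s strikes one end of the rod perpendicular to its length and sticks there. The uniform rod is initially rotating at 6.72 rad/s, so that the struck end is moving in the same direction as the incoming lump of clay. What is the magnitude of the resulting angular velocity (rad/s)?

About the pivot the impulsive forces during the collision are internal, so angular momentum about that axis is conserved.
I_p = (1/12)(2.12)(1.70)² = 0.5106 kg·m². Taking the sense of the lump of clay's angular momentum as positive, L_{lump} = m v R = (0.128)(12.1)(1.70/2) = 1.316 kg·m²/s.
L_i = +I_p ω_p + m v R = +(0.5106)(6.72) + 1.316 = 4.747 kg·m²/s.
After sticking, I_f = I_p + m R² = 0.5106 + (0.128)(1.70/2)² = 0.6030 kg·m².
ω_f = L_i / I_f = 4.747 / 0.6030 = 7.873 rad/s.

|ω_f| ≈ 7.87 rad/s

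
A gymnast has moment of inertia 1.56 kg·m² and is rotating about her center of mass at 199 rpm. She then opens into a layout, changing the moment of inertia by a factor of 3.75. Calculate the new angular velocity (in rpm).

ω₂ ≈ 53.1 rpm

Angular momentum about the spin axis is conserved since the torque about it is zero.
I₂ = 3.75 × 1.56 = 5.850 kg·m².
ω₂ = I₁ω₁ / I₂ = (1.560)(199 rpm) / (5.850) = 53.07 rpm.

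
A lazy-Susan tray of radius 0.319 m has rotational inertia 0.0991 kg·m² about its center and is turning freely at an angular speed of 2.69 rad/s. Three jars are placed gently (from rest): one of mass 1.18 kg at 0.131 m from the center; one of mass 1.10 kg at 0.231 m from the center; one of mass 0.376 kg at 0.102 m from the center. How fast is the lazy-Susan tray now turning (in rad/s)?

The added mass arrives with no angular momentum about the center, and any external torque about the center is negligible, so the system's angular momentum is conserved.
Added inertia Σmr² = (1.18)(0.131)² + (1.10)(0.231)² + (0.376)(0.102)² = 0.08286 kg·m²; I_f = 0.09910 + 0.08286 = 0.1820 kg·m².
ω_f = I_p ω_i / I_f = (0.09910)(2.69) / 0.1820 = 1.465 rad/s.

ω_f ≈ 1.47 rad/s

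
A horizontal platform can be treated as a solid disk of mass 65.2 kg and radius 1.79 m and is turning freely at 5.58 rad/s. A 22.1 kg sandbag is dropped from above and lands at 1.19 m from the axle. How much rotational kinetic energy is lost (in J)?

energy lost ≈ 375 J

No external torque acts about the axle; L_before = L_after.
I_p = ½(65.2)(1.79)² = 104.5 kg·m².
Added inertia Σmr² = (22.1)(1.19)² = 31.30 kg·m²; I_f = 104.5 + 31.30 = 135.7 kg·m².
ω_f = I_p ω_i / I_f = (104.5)(5.58) / 135.7 = 4.294 rad/s.
KE_i = ½(104.5)(5.580 rad/s)² = 1626 J; KE_f = ½(135.7)(4.294)² = 1251 J.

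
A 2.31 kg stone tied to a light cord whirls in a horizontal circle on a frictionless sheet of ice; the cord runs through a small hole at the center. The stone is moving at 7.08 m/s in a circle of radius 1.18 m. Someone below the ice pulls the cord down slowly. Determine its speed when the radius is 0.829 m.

The only horizontal force on the mass is along the cord (radial), so it exerts no torque about the hole and angular momentum m v r is conserved.
v₂ = v₁ r₁ / r₂ = (7.08)(1.18) / (0.829) = 10.08 m/s.

v₂ ≈ 10.1 m/s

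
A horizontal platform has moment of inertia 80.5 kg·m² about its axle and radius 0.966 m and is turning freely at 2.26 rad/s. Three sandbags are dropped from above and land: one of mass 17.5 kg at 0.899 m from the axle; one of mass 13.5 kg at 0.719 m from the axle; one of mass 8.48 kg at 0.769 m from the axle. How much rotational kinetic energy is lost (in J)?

energy lost ≈ 50.4 J

No external torque acts about the axle; L_before = L_after.
Added inertia Σmr² = (17.5)(0.899)² + (13.5)(0.719)² + (8.48)(0.769)² = 26.14 kg·m²; I_f = 80.50 + 26.14 = 106.6 kg·m².
ω_f = I_p ω_i / I_f = (80.50)(2.26) / 106.6 = 1.706 rad/s.
KE_i = ½(80.50)(2.260 rad/s)² = 205.6 J; KE_f = ½(106.6)(1.706)² = 155.2 J.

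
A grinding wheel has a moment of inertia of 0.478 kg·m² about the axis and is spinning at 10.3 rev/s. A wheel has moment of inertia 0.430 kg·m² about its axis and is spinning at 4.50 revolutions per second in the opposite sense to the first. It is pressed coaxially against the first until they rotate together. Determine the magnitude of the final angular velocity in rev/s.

|ω_f| ≈ 3.29 rev/s

No external torque acts about the common axis, so total angular momentum is conserved.
Taking A's sense as positive: L = (0.4780)(10.3) − (0.4300)(4.50) = 2.988 kg·m²·rev/s.
Combined I = 0.4780 + 0.4300 = 0.9080 kg·m².
ω_f = L / I = 2.988 / 0.9080 = 3.291 rev/s.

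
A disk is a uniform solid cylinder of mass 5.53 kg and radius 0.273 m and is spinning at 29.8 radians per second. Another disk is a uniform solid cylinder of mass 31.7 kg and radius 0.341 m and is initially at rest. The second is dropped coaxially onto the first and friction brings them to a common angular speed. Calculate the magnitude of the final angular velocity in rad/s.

No external torque acts about the common axis, so total angular momentum is conserved.
Moments of inertia: I_A = ½(5.53)(0.273)² = 0.2061 kg·m²; I_B = ½(31.7)(0.341)² = 1.843 kg·m².
Taking A's sense as positive: L = (0.2061)(29.8) = 6.141 kg·m²·rad/s.
Combined I = 0.2061 + 1.843 = 2.049 kg·m².
ω_f = L / I = 6.141 / 2.049 = 2.997 rad/s.

|ω_f| ≈ 3.00 rad/s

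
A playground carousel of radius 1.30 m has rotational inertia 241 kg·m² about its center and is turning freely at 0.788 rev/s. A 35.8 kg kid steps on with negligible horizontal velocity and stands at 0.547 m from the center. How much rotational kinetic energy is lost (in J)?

No external torque acts about the center; L_before = L_after.
Added inertia Σmr² = (35.8)(0.547)² = 10.71 kg·m²; I_f = 241.0 + 10.71 = 251.7 kg·m².
ω_f = I_p ω_i / I_f = (241.0)(0.788) / 251.7 = 0.7545 rev/s.
KE_i = ½(241.0)(4.951 rad/s)² = 2954 J; KE_f = ½(251.7)(4.740)² = 2828 J.

energy lost ≈ 126 J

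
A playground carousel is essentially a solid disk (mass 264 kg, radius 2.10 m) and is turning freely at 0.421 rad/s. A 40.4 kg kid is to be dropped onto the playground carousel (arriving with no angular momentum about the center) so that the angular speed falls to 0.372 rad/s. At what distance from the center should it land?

No external torque acts about the center; L_before = L_after.
I_p = ½(264)(2.10)² = 582.1 kg·m².
I_p ω_i = (I_p + m r²) ω_f ⇒ m r² = I_p(ω_i/ω_f − 1) = 582.1(0.421/0.372 − 1) = 76.68 kg·m².
r = √(76.68/40.4) = 1.378 m.

r ≈ 1.38 m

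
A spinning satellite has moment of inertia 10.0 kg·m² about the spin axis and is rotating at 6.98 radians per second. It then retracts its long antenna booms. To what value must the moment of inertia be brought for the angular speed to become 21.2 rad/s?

With no external torque about the axis, L is conserved: I₁ω₁ = I₂ω₂.
I₂ = I₁ω₁ / ω₂ = (10.0)(6.98) / (21.2) = 3.292 kg·m².

I₂ ≈ 3.29 kg·m²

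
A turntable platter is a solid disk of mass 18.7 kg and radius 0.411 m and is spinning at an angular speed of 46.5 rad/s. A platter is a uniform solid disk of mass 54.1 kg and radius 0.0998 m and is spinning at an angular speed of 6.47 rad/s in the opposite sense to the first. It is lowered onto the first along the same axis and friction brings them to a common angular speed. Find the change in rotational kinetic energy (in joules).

ΔKE ≈ -323 J

No external torque acts about the common axis, so total angular momentum is conserved.
Moments of inertia: I_A = ½(18.7)(0.411)² = 1.579 kg·m²; I_B = ½(54.1)(0.0998)² = 0.2694 kg·m².
Taking A's sense as positive: L = (1.579)(46.5) − (0.2694)(6.47) = 71.70 kg·m²·rad/s.
Combined I = 1.579 + 0.2694 = 1.849 kg·m².
ω_f = L / I = 71.70 / 1.849 = 38.78 rad/s.
KE_i = ½ΣIω² = 1713 J; KE_f = ½(1.849)(38.78)² = 1390 J.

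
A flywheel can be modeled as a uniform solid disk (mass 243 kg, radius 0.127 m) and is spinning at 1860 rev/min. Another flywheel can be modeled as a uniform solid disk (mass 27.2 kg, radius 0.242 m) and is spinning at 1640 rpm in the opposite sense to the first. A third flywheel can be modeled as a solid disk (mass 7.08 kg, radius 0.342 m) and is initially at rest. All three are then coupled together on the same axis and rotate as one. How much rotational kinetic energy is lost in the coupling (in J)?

ΔKE lost ≈ 39500 J

No external torque acts about the common axis, so total angular momentum is conserved.
Moments of inertia: I_A = ½(243)(0.127)² = 1.960 kg·m²; I_B = ½(27.2)(0.242)² = 0.7965 kg·m²; I_C = ½(7.08)(0.342)² = 0.4141 kg·m².
Taking A's sense as positive: L = (1.960)(1860) − (0.7965)(1640) = 2339 kg·m²·rpm.
Combined I = 1.960 + 0.7965 + 0.4141 = 3.170 kg·m².
ω_f = L / I = 2339 / 3.170 = 737.7 rpm.
KE_i = ½ΣIω² = 48920 J; KE_f = ½(3.170)(77.26)² = 9461 J.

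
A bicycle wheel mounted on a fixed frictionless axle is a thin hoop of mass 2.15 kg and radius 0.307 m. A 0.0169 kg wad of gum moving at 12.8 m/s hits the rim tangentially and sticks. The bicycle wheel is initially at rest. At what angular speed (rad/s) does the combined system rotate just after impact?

About the axle the impulsive forces during the collision are internal, so angular momentum about that axis is conserved.
I_p = (2.15)(0.307)² = 0.2026 kg·m². Taking the sense of the wad of gum's angular momentum as positive, L_{wad} = m v R = (0.0169)(12.8)(0.307) = 0.06641 kg·m²/s.
L_i = 0 + 0.06641 = 0.06641 kg·m²/s.
After sticking, I_f = I_p + m R² = 0.2026 + (0.0169)(0.307)² = 0.2042 kg·m².
ω_f = L_i / I_f = 0.06641 / 0.2042 = 0.3252 rad/s.

|ω_f| ≈ 0.325 rad/s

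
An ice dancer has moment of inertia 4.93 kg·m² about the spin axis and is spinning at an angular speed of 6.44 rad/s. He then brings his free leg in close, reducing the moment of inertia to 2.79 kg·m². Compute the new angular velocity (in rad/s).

No external torque acts about the spin axis, so angular momentum is conserved.
ω₂ = I₁ω₁ / I₂ = (4.930)(6.44 rad/s) / (2.790) = 11.38 rad/s.

ω₂ ≈ 11.4 rad/s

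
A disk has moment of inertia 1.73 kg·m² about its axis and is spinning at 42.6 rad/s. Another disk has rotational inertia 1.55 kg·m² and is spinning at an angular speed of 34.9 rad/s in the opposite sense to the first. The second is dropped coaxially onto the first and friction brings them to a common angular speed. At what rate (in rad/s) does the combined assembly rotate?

|ω_f| ≈ 5.98 rad/s

No external torque acts about the common axis, so total angular momentum is conserved.
Taking A's sense as positive: L = (1.730)(42.6) − (1.550)(34.9) = 19.60 kg·m²·rad/s.
Combined I = 1.730 + 1.550 = 3.280 kg·m².
ω_f = L / I = 19.60 / 3.280 = 5.977 rad/s.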